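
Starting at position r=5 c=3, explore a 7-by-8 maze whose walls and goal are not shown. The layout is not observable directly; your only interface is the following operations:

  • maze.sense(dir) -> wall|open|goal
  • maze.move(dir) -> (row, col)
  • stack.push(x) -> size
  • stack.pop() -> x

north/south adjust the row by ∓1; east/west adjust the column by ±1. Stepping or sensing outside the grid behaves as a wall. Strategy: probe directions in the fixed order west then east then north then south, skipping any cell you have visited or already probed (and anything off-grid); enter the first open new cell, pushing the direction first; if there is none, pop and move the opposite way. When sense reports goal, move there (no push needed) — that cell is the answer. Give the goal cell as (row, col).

Calling sense(west), and see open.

I use push(west), and get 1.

Using move(west), giving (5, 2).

Invoking sense(west), — result: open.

Invoking push(west), and see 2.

Using move(west), yielding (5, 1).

I invoke sense(west), and see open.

Next I call push(west), yielding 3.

I use move(west), and see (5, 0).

I call sense(north), and see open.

I try push(north), → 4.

Now I run move(north), → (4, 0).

I invoke sense(east), : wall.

Using sense(north), giving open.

I call push(north), giving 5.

I try move(north), giving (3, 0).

Then sense(east), yielding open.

Using push(east), and observe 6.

Invoking move(east), and get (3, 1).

Now I run sense(east), → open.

Now I run push(east), : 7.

Now I run move(east), and observe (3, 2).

Next I call sense(east), yielding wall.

I use sense(north), and see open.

Now I run push(north), and observe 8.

Now I run move(north), → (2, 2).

Calling sense(west), giving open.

Next I call push(west), and observe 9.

I call move(west), yielding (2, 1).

I call sense(west), and observe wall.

I use sense(north), → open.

Using push(north), and observe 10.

I invoke move(north), which returns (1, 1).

I try sense(west), — result: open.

Calling push(west), and get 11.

Using move(west), → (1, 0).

Using sense(north), giving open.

Invoking push(north), : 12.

Using move(north), — result: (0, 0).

I run sense(east), and see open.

I run push(east), which returns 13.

I try move(east), → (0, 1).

I call sense(east), which returns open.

Next I call push(east), : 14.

I call move(east), which returns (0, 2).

I try sense(east), — result: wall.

I run sense(south), and observe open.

Next I call push(south), : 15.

Now I run move(south), → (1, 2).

I try sense(east), which returns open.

I invoke push(east), — result: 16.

I try move(east), and see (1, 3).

I run sense(east), and see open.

Calling push(east), giving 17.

Then move(east), yielding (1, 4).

Using sense(east), yielding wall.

Next I call sense(north), — result: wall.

I invoke sense(south), yielding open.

I run push(south), and observe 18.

I call move(south), which returns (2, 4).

I invoke sense(west), yielding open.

Invoking push(west), and get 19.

I use move(west), yielding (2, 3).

I run pop(), — result: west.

Using move(east), which returns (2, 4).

I run sense(east), yielding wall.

Next I call sense(south), which returns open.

Calling push(south), and see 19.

Next I call move(south), and see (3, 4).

Using sense(east), → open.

Then push(east), and observe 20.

I call move(east), giving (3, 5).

I invoke sense(east), → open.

Using push(east), — result: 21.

Then move(east), : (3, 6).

Next I call sense(east), and get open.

I try push(east), and see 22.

I call move(east), : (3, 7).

Using sense(north), : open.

I call push(north), and see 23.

Using move(north), → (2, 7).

I call sense(west), : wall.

I call sense(north), and see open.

Invoking push(north), which returns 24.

Next I call move(north), and see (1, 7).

I use sense(west), and see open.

Invoking push(west), — result: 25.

I call move(west), — result: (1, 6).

Invoking sense(north), : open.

Invoking push(north), → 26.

Calling move(north), which returns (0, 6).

Invoking sense(west), — result: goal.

Then move(west), yielding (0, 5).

Answer: (0, 5)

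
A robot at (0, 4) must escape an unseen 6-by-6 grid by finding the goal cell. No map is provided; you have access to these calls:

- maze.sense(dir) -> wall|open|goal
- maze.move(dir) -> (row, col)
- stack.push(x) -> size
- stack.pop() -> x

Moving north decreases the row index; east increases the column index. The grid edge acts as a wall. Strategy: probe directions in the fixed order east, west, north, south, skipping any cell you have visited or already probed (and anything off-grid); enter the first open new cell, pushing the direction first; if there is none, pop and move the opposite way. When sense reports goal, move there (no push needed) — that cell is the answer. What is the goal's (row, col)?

% maze.sense dir='east'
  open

% stack.push x='east'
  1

% maze.move dir='east'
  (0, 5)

% maze.sense dir='south'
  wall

% stack.pop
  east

% maze.move dir='west'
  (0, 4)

% maze.sense dir='west'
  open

% stack.push x='west'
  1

% maze.move dir='west'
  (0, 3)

% maze.sense dir='west'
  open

% stack.push x='west'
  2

% maze.move dir='west'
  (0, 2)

% maze.sense dir='west'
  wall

% maze.sense dir='south'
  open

% stack.push x='south'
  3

% maze.move dir='south'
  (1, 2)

% maze.sense dir='east'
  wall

% maze.sense dir='west'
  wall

% maze.sense dir='south'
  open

% stack.push x='south'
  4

% maze.move dir='south'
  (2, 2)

% maze.sense dir='east'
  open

% stack.push x='east'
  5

% maze.move dir='east'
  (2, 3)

% maze.sense dir='east'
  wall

% maze.sense dir='south'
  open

% stack.push x='south'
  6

% maze.move dir='south'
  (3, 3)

% maze.sense dir='east'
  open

% stack.push x='east'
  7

% maze.move dir='east'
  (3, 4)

% maze.sense dir='east'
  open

% stack.push x='east'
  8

% maze.move dir='east'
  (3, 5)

% maze.sense dir='north'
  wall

% maze.sense dir='south'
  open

% stack.push x='south'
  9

% maze.move dir='south'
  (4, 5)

% maze.sense dir='west'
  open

% stack.push x='west'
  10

% maze.move dir='west'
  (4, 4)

% maze.sense dir='west'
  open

% stack.push x='west'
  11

% maze.move dir='west'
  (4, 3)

% maze.sense dir='west'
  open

% stack.push x='west'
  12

% maze.move dir='west'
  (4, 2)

% maze.sense dir='west'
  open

% stack.push x='west'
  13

% maze.move dir='west'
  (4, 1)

% maze.sense dir='west'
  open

% stack.push x='west'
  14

% maze.move dir='west'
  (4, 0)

% maze.sense dir='north'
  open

% stack.push x='north'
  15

% maze.move dir='north'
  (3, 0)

% maze.sense dir='east'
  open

% stack.push x='east'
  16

% maze.move dir='east'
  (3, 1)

% maze.sense dir='east'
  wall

% maze.sense dir='north'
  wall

% stack.pop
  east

% maze.move dir='west'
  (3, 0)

% maze.sense dir='north'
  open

% stack.push x='north'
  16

% maze.move dir='north'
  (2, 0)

% maze.sense dir='north'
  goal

% maze.move dir='north'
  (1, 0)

Answer: (1, 0)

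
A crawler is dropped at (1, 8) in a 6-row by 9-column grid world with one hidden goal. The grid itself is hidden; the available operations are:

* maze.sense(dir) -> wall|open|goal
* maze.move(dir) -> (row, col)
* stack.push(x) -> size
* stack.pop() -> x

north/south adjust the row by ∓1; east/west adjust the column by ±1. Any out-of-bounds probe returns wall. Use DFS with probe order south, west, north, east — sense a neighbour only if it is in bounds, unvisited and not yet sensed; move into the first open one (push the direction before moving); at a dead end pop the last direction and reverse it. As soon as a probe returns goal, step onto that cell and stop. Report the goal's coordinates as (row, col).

·→ sense(south)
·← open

·→ push(south)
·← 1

·→ move(south)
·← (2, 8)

·→ sense(south)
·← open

·→ push(south)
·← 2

·→ move(south)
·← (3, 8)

·→ sense(south)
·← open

·→ push(south)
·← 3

·→ move(south)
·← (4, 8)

·→ sense(south)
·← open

·→ push(south)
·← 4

·→ move(south)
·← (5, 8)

·→ sense(west)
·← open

·→ push(west)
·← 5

·→ move(west)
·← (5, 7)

·→ sense(west)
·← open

·→ push(west)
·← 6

·→ move(west)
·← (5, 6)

·→ sense(west)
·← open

·→ push(west)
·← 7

·→ move(west)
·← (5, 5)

·→ sense(west)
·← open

·→ push(west)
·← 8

·→ move(west)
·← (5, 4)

·→ sense(west)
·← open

·→ push(west)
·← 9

·→ move(west)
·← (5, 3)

·→ sense(west)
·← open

·→ push(west)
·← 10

·→ move(west)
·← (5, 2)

·→ sense(west)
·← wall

·→ sense(north)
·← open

·→ push(north)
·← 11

·→ move(north)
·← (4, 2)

·→ sense(west)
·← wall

·→ sense(north)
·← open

·→ push(north)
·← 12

·→ move(north)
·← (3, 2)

·→ sense(west)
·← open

·→ push(west)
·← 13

·→ move(west)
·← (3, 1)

·→ sense(west)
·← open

·→ push(west)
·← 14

·→ move(west)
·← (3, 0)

·→ sense(south)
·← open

·→ push(south)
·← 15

·→ move(south)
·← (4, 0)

·→ sense(south)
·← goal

·→ move(south)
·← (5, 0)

Answer: (5, 0)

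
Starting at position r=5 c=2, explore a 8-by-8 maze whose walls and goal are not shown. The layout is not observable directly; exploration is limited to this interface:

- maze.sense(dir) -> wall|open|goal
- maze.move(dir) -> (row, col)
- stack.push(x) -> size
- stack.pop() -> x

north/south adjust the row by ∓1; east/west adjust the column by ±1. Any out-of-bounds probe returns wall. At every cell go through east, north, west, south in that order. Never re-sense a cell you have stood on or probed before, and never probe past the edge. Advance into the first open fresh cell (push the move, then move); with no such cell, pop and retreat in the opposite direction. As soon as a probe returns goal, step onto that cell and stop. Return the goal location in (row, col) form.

>>> maze.sense dir→east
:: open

>>> stack.push x→east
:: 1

>>> maze.move dir→east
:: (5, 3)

>>> maze.sense dir→east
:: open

>>> stack.push x→east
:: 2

>>> maze.move dir→east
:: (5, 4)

>>> maze.sense dir→east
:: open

>>> stack.push x→east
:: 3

>>> maze.move dir→east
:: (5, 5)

>>> maze.sense dir→east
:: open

>>> stack.push x→east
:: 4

>>> maze.move dir→east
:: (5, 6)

>>> maze.sense dir→east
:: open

>>> stack.push x→east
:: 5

>>> maze.move dir→east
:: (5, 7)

>>> maze.sense dir→north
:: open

>>> stack.push x→north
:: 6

>>> maze.move dir→north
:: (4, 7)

>>> maze.sense dir→north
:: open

>>> stack.push x→north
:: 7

>>> maze.move dir→north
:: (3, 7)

>>> maze.sense dir→north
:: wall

>>> maze.sense dir→west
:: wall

>>> stack.pop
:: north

>>> maze.move dir→south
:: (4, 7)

>>> maze.sense dir→west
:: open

>>> stack.push x→west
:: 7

>>> maze.move dir→west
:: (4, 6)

>>> maze.sense dir→west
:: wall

>>> stack.pop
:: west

>>> maze.move dir→east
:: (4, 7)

>>> stack.pop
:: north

>>> maze.move dir→south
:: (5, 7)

>>> maze.sense dir→south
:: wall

>>> stack.pop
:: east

>>> maze.move dir→west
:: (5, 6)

>>> maze.sense dir→south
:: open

>>> stack.push x→south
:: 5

>>> maze.move dir→south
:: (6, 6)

>>> maze.sense dir→west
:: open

>>> stack.push x→west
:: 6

>>> maze.move dir→west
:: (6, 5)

>>> maze.sense dir→west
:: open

>>> stack.push x→west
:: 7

>>> maze.move dir→west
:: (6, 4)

>>> maze.sense dir→west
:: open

>>> stack.push x→west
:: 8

>>> maze.move dir→west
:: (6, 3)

>>> maze.sense dir→west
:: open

>>> stack.push x→west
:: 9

>>> maze.move dir→west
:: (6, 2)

>>> maze.sense dir→west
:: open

>>> stack.push x→west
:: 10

>>> maze.move dir→west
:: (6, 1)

>>> maze.sense dir→north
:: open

>>> stack.push x→north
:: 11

>>> maze.move dir→north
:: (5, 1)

>>> maze.sense dir→north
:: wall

>>> maze.sense dir→west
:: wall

>>> stack.pop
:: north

>>> maze.move dir→south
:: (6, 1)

>>> maze.sense dir→west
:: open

>>> stack.push x→west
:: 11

>>> maze.move dir→west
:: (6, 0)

>>> maze.sense dir→south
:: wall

>>> stack.pop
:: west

>>> maze.move dir→east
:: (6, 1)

>>> maze.sense dir→south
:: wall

>>> stack.pop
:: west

>>> maze.move dir→east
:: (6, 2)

>>> maze.sense dir→south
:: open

>>> stack.push x→south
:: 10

>>> maze.move dir→south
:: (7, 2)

>>> maze.sense dir→east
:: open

>>> stack.push x→east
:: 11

>>> maze.move dir→east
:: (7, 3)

>>> maze.sense dir→east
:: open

>>> stack.push x→east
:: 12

>>> maze.move dir→east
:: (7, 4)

>>> maze.sense dir→east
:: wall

>>> stack.pop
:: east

>>> maze.move dir→west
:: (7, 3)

>>> stack.pop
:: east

>>> maze.move dir→west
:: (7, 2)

>>> stack.pop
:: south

>>> maze.move dir→north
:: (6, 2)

>>> stack.pop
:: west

>>> maze.move dir→east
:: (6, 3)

>>> stack.pop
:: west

>>> maze.move dir→east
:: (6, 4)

>>> stack.pop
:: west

>>> maze.move dir→east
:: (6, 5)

>>> stack.pop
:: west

>>> maze.move dir→east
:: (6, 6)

>>> maze.sense dir→south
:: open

>>> stack.push x→south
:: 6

>>> maze.move dir→south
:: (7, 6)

>>> maze.sense dir→east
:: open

>>> stack.push x→east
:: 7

>>> maze.move dir→east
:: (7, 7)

>>> stack.pop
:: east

>>> maze.move dir→west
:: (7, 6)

>>> stack.pop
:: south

>>> maze.move dir→north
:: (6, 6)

>>> stack.pop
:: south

>>> maze.move dir→north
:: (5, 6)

>>> stack.pop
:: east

>>> maze.move dir→west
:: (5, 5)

>>> stack.pop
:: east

>>> maze.move dir→west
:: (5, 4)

>>> maze.sense dir→north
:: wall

>>> stack.pop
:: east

>>> maze.move dir→west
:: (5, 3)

>>> maze.sense dir→north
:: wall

>>> stack.pop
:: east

>>> maze.move dir→west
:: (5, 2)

>>> maze.sense dir→north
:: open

>>> stack.push x→north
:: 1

>>> maze.move dir→north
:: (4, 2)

>>> maze.sense dir→north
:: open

>>> stack.push x→north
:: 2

>>> maze.move dir→north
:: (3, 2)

>>> maze.sense dir→east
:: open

>>> stack.push x→east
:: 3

>>> maze.move dir→east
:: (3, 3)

>>> maze.sense dir→east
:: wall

>>> maze.sense dir→north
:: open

>>> stack.push x→north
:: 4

>>> maze.move dir→north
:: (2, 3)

>>> maze.sense dir→east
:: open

>>> stack.push x→east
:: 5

>>> maze.move dir→east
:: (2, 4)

>>> maze.sense dir→east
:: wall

>>> maze.sense dir→north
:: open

>>> stack.push x→north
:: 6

>>> maze.move dir→north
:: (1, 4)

>>> maze.sense dir→east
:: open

>>> stack.push x→east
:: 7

>>> maze.move dir→east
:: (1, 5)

>>> maze.sense dir→east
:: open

>>> stack.push x→east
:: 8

>>> maze.move dir→east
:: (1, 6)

>>> maze.sense dir→east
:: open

>>> stack.push x→east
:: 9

>>> maze.move dir→east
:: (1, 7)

>>> maze.sense dir→north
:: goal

>>> maze.move dir→north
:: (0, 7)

Answer: (0, 7)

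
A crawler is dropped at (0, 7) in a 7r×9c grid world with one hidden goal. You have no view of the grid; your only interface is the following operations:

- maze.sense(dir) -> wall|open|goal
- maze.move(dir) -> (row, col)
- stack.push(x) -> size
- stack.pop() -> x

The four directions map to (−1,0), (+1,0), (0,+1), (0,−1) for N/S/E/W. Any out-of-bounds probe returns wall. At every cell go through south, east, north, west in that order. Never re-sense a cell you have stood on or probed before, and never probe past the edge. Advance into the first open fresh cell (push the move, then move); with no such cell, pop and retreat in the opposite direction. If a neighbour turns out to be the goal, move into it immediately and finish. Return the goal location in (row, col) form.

I try sense using south, → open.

I call push using south, and see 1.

Using move using south, yielding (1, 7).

Invoking sense using south, and observe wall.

Next I call sense using east, — result: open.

Using push using east, giving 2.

I call move using east, and get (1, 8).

I call sense using south, : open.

I use push using south, : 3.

Now I run move using south, giving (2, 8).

Now I run sense using south, yielding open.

Now I run push using south, : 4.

Invoking move using south, — result: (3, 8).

Then sense using south, giving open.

Then push using south, which returns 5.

Invoking move using south, and get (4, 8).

I run sense using south, giving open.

Invoking push using south, → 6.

I use move using south, and get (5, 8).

I try sense using south, and see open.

Then push using south, and see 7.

Invoking move using south, giving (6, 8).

Then sense using west, — result: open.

Using push using west, yielding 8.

Calling move using west, which returns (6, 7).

Invoking sense using north, and observe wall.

Calling sense using west, and observe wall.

I run pop, and see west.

Using move using east, yielding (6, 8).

I run pop(), and get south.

Calling move using north, : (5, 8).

Using pop(), and see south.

Using move using north, which returns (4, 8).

I run sense using west, → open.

I run push using west, and get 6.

I call move using west, which returns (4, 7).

Then sense using north, yielding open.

I call push using north, : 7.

Then move using north, which returns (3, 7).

Calling sense using west, and see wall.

Then pop, — result: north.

I use move using south, — result: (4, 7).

Using sense using west, → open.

Next I call push using west, which returns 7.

I call move using west, and see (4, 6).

I try sense using south, → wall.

Invoking sense using west, which returns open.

I call push using west, giving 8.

I use move using west, : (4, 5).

Then sense using south, — result: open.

Then push using south, which returns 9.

Invoking move using south, — result: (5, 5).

Calling sense using south, which returns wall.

I use sense using west, which returns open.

I use push using west, which returns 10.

I use move using west, and observe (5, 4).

I call sense using south, and observe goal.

I call move using south, → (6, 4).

Answer: (6, 4)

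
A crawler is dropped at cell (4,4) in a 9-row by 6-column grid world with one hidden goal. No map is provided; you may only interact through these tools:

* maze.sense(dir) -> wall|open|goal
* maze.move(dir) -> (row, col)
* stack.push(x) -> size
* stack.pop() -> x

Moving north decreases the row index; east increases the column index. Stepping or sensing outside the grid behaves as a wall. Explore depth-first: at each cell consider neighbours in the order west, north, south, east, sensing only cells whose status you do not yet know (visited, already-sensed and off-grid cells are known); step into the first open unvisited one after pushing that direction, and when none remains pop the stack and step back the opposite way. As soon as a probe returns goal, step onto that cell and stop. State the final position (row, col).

CALL sense[dir: west]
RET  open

CALL push[x: west]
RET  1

CALL move[dir: west]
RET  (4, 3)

CALL sense[dir: west]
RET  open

CALL push[x: west]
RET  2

CALL move[dir: west]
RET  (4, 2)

CALL sense[dir: west]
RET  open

CALL push[x: west]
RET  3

CALL move[dir: west]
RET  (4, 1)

CALL sense[dir: west]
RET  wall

CALL sense[dir: north]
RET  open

CALL push[x: north]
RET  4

CALL move[dir: north]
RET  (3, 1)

CALL sense[dir: west]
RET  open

CALL push[x: west]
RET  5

CALL move[dir: west]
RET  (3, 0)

CALL sense[dir: north]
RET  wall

CALL pop[]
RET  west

CALL move[dir: east]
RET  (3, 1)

CALL sense[dir: north]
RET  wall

CALL sense[dir: east]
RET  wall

CALL pop[]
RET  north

CALL move[dir: south]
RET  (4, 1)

CALL sense[dir: south]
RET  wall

CALL pop[]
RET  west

CALL move[dir: east]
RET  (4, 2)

CALL sense[dir: south]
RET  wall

CALL pop[]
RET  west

CALL move[dir: east]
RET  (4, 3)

CALL sense[dir: north]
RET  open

CALL push[x: north]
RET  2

CALL move[dir: north]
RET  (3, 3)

CALL sense[dir: north]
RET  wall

CALL sense[dir: east]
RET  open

CALL push[x: east]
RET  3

CALL move[dir: east]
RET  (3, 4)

CALL sense[dir: north]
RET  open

CALL push[x: north]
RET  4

CALL move[dir: north]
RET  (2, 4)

CALL sense[dir: north]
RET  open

CALL push[x: north]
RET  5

CALL move[dir: north]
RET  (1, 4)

CALL sense[dir: west]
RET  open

CALL push[x: west]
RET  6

CALL move[dir: west]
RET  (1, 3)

CALL sense[dir: west]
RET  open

CALL push[x: west]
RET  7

CALL move[dir: west]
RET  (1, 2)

CALL sense[dir: west]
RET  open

CALL push[x: west]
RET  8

CALL move[dir: west]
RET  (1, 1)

CALL sense[dir: west]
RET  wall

CALL sense[dir: north]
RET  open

CALL push[x: north]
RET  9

CALL move[dir: north]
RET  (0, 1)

CALL sense[dir: west]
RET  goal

CALL move[dir: west]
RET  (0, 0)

Answer: (0, 0)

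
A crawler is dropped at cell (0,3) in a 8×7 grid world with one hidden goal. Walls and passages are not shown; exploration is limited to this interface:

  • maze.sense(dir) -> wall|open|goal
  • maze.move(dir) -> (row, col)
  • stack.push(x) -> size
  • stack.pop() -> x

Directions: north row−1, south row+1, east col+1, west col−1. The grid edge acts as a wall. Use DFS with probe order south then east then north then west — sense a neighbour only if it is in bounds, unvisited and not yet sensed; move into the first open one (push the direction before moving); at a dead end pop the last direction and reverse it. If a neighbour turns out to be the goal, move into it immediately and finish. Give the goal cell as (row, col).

Do: maze.sense[dir=south]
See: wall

Do: maze.sense[dir=east]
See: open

Do: stack.push[x=east]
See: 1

Do: maze.move[dir=east]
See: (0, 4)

Do: maze.sense[dir=south]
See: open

Do: stack.push[x=south]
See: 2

Do: maze.move[dir=south]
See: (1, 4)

Do: maze.sense[dir=south]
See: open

Do: stack.push[x=south]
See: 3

Do: maze.move[dir=south]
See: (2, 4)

Do: maze.sense[dir=south]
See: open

Do: stack.push[x=south]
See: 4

Do: maze.move[dir=south]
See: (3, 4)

Do: maze.sense[dir=south]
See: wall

Do: maze.sense[dir=east]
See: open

Do: stack.push[x=east]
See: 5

Do: maze.move[dir=east]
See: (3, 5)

Do: maze.sense[dir=south]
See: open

Do: stack.push[x=south]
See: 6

Do: maze.move[dir=south]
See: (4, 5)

Do: maze.sense[dir=south]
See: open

Do: stack.push[x=south]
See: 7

Do: maze.move[dir=south]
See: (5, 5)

Do: maze.sense[dir=south]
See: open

Do: stack.push[x=south]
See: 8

Do: maze.move[dir=south]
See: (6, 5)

Do: maze.sense[dir=south]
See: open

Do: stack.push[x=south]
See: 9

Do: maze.move[dir=south]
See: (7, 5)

Do: maze.sense[dir=east]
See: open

Do: stack.push[x=east]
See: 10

Do: maze.move[dir=east]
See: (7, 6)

Do: maze.sense[dir=north]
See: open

Do: stack.push[x=north]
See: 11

Do: maze.move[dir=north]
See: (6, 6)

Do: maze.sense[dir=north]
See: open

Do: stack.push[x=north]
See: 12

Do: maze.move[dir=north]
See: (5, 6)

Do: maze.sense[dir=north]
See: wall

Do: stack.pop[]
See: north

Do: maze.move[dir=south]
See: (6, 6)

Do: stack.pop[]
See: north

Do: maze.move[dir=south]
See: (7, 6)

Do: stack.pop[]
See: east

Do: maze.move[dir=west]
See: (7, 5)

Do: maze.sense[dir=west]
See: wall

Do: stack.pop[]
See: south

Do: maze.move[dir=north]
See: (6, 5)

Do: maze.sense[dir=west]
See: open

Do: stack.push[x=west]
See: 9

Do: maze.move[dir=west]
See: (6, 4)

Do: maze.sense[dir=north]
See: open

Do: stack.push[x=north]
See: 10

Do: maze.move[dir=north]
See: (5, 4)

Do: maze.sense[dir=west]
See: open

Do: stack.push[x=west]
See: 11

Do: maze.move[dir=west]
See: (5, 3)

Do: maze.sense[dir=south]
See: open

Do: stack.push[x=south]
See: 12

Do: maze.move[dir=south]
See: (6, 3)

Do: maze.sense[dir=south]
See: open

Do: stack.push[x=south]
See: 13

Do: maze.move[dir=south]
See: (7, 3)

Do: maze.sense[dir=west]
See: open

Do: stack.push[x=west]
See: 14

Do: maze.move[dir=west]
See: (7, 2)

Do: maze.sense[dir=north]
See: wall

Do: maze.sense[dir=west]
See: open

Do: stack.push[x=west]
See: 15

Do: maze.move[dir=west]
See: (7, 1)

Do: maze.sense[dir=north]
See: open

Do: stack.push[x=north]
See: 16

Do: maze.move[dir=north]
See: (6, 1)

Do: maze.sense[dir=north]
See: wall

Do: maze.sense[dir=west]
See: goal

Do: maze.move[dir=west]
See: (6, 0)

Answer: (6, 0)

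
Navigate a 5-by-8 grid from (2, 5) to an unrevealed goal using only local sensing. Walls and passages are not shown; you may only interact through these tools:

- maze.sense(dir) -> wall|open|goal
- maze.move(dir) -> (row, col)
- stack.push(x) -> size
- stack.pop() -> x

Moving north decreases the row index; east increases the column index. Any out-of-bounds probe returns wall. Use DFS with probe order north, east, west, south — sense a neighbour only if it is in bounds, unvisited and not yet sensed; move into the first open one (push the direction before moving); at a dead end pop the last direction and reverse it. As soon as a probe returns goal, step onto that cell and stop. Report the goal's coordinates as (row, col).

Act: maze.sense[dir→north]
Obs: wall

Act: maze.sense[dir→east]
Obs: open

Act: stack.push[x→east]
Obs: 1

Act: maze.move[dir→east]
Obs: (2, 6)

Act: maze.sense[dir→north]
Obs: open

Act: stack.push[x→north]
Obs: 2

Act: maze.move[dir→north]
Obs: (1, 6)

Act: maze.sense[dir→north]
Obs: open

Act: stack.push[x→north]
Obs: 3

Act: maze.move[dir→north]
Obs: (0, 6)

Act: maze.sense[dir→east]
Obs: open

Act: stack.push[x→east]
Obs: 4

Act: maze.move[dir→east]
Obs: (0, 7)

Act: maze.sense[dir→south]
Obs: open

Act: stack.push[x→south]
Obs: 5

Act: maze.move[dir→south]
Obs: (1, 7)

Act: maze.sense[dir→south]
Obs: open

Act: stack.push[x→south]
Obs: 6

Act: maze.move[dir→south]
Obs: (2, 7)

Act: maze.sense[dir→south]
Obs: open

Act: stack.push[x→south]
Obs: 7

Act: maze.move[dir→south]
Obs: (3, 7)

Act: maze.sense[dir→west]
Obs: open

Act: stack.push[x→west]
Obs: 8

Act: maze.move[dir→west]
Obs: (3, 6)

Act: maze.sense[dir→west]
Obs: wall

Act: maze.sense[dir→south]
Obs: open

Act: stack.push[x→south]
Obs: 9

Act: maze.move[dir→south]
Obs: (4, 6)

Act: maze.sense[dir→east]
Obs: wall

Act: maze.sense[dir→west]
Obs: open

Act: stack.push[x→west]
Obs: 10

Act: maze.move[dir→west]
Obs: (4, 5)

Act: maze.sense[dir→west]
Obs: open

Act: stack.push[x→west]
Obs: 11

Act: maze.move[dir→west]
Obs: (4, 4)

Act: maze.sense[dir→north]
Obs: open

Act: stack.push[x→north]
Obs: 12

Act: maze.move[dir→north]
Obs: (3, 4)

Act: maze.sense[dir→north]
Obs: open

Act: stack.push[x→north]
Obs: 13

Act: maze.move[dir→north]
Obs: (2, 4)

Act: maze.sense[dir→north]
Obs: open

Act: stack.push[x→north]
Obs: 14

Act: maze.move[dir→north]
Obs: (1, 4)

Act: maze.sense[dir→north]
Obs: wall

Act: maze.sense[dir→west]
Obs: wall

Act: stack.pop[]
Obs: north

Act: maze.move[dir→south]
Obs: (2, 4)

Act: maze.sense[dir→west]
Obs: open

Act: stack.push[x→west]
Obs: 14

Act: maze.move[dir→west]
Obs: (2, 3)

Act: maze.sense[dir→west]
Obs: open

Act: stack.push[x→west]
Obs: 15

Act: maze.move[dir→west]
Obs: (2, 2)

Act: maze.sense[dir→north]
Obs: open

Act: stack.push[x→north]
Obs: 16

Act: maze.move[dir→north]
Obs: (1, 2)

Act: maze.sense[dir→north]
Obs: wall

Act: maze.sense[dir→west]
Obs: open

Act: stack.push[x→west]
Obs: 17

Act: maze.move[dir→west]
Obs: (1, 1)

Act: maze.sense[dir→north]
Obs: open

Act: stack.push[x→north]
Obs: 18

Act: maze.move[dir→north]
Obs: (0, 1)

Act: maze.sense[dir→west]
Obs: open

Act: stack.push[x→west]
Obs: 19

Act: maze.move[dir→west]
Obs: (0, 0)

Act: maze.sense[dir→south]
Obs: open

Act: stack.push[x→south]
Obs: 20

Act: maze.move[dir→south]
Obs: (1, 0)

Act: maze.sense[dir→south]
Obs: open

Act: stack.push[x→south]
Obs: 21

Act: maze.move[dir→south]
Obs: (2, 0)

Act: maze.sense[dir→east]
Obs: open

Act: stack.push[x→east]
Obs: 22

Act: maze.move[dir→east]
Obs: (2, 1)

Act: maze.sense[dir→south]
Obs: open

Act: stack.push[x→south]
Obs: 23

Act: maze.move[dir→south]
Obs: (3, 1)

Act: maze.sense[dir→east]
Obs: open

Act: stack.push[x→east]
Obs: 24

Act: maze.move[dir→east]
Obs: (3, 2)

Act: maze.sense[dir→east]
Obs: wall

Act: maze.sense[dir→south]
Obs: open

Act: stack.push[x→south]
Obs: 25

Act: maze.move[dir→south]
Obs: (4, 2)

Act: maze.sense[dir→east]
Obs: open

Act: stack.push[x→east]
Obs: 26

Act: maze.move[dir→east]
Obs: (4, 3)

Act: stack.pop[]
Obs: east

Act: maze.move[dir→west]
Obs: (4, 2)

Act: maze.sense[dir→west]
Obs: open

Act: stack.push[x→west]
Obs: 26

Act: maze.move[dir→west]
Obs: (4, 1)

Act: maze.sense[dir→west]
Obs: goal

Act: maze.move[dir→west]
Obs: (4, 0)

Answer: (4, 0)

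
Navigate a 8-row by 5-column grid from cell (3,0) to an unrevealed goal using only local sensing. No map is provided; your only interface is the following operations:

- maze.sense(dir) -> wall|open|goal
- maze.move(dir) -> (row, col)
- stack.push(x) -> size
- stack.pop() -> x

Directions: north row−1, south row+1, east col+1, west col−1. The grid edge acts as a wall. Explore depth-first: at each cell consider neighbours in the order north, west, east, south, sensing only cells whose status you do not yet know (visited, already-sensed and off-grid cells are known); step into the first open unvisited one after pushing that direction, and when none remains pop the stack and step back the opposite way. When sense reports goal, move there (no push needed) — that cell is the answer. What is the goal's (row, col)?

>> maze.sense(dir='north')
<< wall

>> maze.sense(dir='east')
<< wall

>> maze.sense(dir='south')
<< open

>> stack.push(x='south')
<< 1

>> maze.move(dir='south')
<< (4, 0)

>> maze.sense(dir='east')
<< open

>> stack.push(x='east')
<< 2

>> maze.move(dir='east')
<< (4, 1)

>> maze.sense(dir='east')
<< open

>> stack.push(x='east')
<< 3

>> maze.move(dir='east')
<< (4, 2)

>> maze.sense(dir='north')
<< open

>> stack.push(x='north')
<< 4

>> maze.move(dir='north')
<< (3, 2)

>> maze.sense(dir='north')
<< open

>> stack.push(x='north')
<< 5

>> maze.move(dir='north')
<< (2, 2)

>> maze.sense(dir='north')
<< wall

>> maze.sense(dir='west')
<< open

>> stack.push(x='west')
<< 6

>> maze.move(dir='west')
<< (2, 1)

>> maze.sense(dir='north')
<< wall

>> stack.pop()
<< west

>> maze.move(dir='east')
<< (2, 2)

>> maze.sense(dir='east')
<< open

>> stack.push(x='east')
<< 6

>> maze.move(dir='east')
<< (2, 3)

>> maze.sense(dir='north')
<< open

>> stack.push(x='north')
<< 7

>> maze.move(dir='north')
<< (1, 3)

>> maze.sense(dir='north')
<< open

>> stack.push(x='north')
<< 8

>> maze.move(dir='north')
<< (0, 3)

>> maze.sense(dir='west')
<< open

>> stack.push(x='west')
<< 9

>> maze.move(dir='west')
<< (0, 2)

>> maze.sense(dir='west')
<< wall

>> stack.pop()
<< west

>> maze.move(dir='east')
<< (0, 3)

>> maze.sense(dir='east')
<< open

>> stack.push(x='east')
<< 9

>> maze.move(dir='east')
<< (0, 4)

>> maze.sense(dir='south')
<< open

>> stack.push(x='south')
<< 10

>> maze.move(dir='south')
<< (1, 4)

>> maze.sense(dir='south')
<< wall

>> stack.pop()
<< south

>> maze.move(dir='north')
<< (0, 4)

>> stack.pop()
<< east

>> maze.move(dir='west')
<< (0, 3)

>> stack.pop()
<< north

>> maze.move(dir='south')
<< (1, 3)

>> stack.pop()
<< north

>> maze.move(dir='south')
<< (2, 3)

>> maze.sense(dir='south')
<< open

>> stack.push(x='south')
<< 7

>> maze.move(dir='south')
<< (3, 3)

>> maze.sense(dir='east')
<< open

>> stack.push(x='east')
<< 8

>> maze.move(dir='east')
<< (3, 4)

>> maze.sense(dir='south')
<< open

>> stack.push(x='south')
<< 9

>> maze.move(dir='south')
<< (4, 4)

>> maze.sense(dir='west')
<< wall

>> maze.sense(dir='south')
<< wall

>> stack.pop()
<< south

>> maze.move(dir='north')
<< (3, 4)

>> stack.pop()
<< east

>> maze.move(dir='west')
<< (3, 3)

>> stack.pop()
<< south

>> maze.move(dir='north')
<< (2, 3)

>> stack.pop()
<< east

>> maze.move(dir='west')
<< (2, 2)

>> stack.pop()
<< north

>> maze.move(dir='south')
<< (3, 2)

>> stack.pop()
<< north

>> maze.move(dir='south')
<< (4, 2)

>> maze.sense(dir='south')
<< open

>> stack.push(x='south')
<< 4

>> maze.move(dir='south')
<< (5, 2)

>> maze.sense(dir='west')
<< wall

>> maze.sense(dir='east')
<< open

>> stack.push(x='east')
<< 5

>> maze.move(dir='east')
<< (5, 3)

>> maze.sense(dir='south')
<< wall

>> stack.pop()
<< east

>> maze.move(dir='west')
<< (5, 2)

>> maze.sense(dir='south')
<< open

>> stack.push(x='south')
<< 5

>> maze.move(dir='south')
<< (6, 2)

>> maze.sense(dir='west')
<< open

>> stack.push(x='west')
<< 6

>> maze.move(dir='west')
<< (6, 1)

>> maze.sense(dir='west')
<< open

>> stack.push(x='west')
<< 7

>> maze.move(dir='west')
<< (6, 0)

>> maze.sense(dir='north')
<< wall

>> maze.sense(dir='south')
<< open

>> stack.push(x='south')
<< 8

>> maze.move(dir='south')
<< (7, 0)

>> maze.sense(dir='east')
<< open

>> stack.push(x='east')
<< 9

>> maze.move(dir='east')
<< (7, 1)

>> maze.sense(dir='east')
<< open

>> stack.push(x='east')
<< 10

>> maze.move(dir='east')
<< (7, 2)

>> maze.sense(dir='east')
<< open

>> stack.push(x='east')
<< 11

>> maze.move(dir='east')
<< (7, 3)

>> maze.sense(dir='east')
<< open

>> stack.push(x='east')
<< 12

>> maze.move(dir='east')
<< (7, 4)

>> maze.sense(dir='north')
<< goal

>> maze.move(dir='north')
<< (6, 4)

Answer: (6, 4)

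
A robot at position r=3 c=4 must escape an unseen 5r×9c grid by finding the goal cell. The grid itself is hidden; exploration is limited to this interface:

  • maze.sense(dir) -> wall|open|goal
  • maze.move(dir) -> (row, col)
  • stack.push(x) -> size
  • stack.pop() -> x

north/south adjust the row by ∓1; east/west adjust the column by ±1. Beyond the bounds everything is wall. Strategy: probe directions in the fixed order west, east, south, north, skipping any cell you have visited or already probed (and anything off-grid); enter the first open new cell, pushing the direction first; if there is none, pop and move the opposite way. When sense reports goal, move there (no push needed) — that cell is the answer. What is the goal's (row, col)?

I call maze.sense passing dir=west, → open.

Next I call stack.push passing x=west, yielding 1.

Now I run maze.move passing dir=west, and observe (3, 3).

I invoke maze.sense passing dir=west, and observe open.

I use stack.push passing x=west, and see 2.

Invoking maze.move passing dir=west, which returns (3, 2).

I run maze.sense passing dir=west, giving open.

I run stack.push passing x=west, which returns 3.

I try maze.move passing dir=west, and get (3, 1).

Invoking maze.sense passing dir=west, : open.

Using stack.push passing x=west, → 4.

I use maze.move passing dir=west, — result: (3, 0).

Next I call maze.sense passing dir=south, → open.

Now I run stack.push passing x=south, which returns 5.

I run maze.move passing dir=south, and observe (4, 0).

Invoking maze.sense passing dir=east, and see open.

I invoke stack.push passing x=east, and see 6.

Now I run maze.move passing dir=east, and see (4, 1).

I run maze.sense passing dir=east, yielding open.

Invoking stack.push passing x=east, and observe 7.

I call maze.move passing dir=east, and observe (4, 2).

Then maze.sense passing dir=east, and see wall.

Then stack.pop(), yielding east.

Invoking maze.move passing dir=west, and observe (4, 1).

I run stack.pop, and get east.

Then maze.move passing dir=west, — result: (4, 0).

Then stack.pop(), and observe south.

I invoke maze.move passing dir=north, → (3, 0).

Next I call maze.sense passing dir=north, → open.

I call stack.push passing x=north, and observe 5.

Calling maze.move passing dir=north, and get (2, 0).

Using maze.sense passing dir=east, → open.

Invoking stack.push passing x=east, : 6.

Invoking maze.move passing dir=east, : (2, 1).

Invoking maze.sense passing dir=east, → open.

I call stack.push passing x=east, and get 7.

Using maze.move passing dir=east, and observe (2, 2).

I use maze.sense passing dir=east, and see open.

Now I run stack.push passing x=east, and get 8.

Now I run maze.move passing dir=east, → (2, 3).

Invoking maze.sense passing dir=east, → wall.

I run maze.sense passing dir=north, which returns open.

Using stack.push passing x=north, : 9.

I run maze.move passing dir=north, — result: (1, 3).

I run maze.sense passing dir=west, → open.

Next I call stack.push passing x=west, → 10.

Then maze.move passing dir=west, — result: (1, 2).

Then maze.sense passing dir=west, → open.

Calling stack.push passing x=west, which returns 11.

I run maze.move passing dir=west, yielding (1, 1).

I try maze.sense passing dir=west, giving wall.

I call maze.sense passing dir=north, which returns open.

Invoking stack.push passing x=north, yielding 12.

I run maze.move passing dir=north, and observe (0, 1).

Then maze.sense passing dir=west, → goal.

I use maze.move passing dir=west, which returns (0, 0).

Answer: (0, 0)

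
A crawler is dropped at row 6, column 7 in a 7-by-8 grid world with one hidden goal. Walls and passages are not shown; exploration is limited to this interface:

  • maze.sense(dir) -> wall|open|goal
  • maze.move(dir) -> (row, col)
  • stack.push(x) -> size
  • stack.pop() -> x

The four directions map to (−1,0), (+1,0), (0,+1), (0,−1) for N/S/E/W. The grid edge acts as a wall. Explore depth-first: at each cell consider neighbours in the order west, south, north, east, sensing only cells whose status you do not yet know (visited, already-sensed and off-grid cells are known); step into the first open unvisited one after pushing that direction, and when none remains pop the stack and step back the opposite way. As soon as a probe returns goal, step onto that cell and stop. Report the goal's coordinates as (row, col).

Action: maze.sense[dir=west]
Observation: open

Action: stack.push[x=west]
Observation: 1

Action: maze.move[dir=west]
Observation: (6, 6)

Action: maze.sense[dir=west]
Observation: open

Action: stack.push[x=west]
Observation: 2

Action: maze.move[dir=west]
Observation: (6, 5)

Action: maze.sense[dir=west]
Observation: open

Action: stack.push[x=west]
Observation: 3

Action: maze.move[dir=west]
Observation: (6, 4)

Action: maze.sense[dir=west]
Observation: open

Action: stack.push[x=west]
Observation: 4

Action: maze.move[dir=west]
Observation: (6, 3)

Action: maze.sense[dir=west]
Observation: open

Action: stack.push[x=west]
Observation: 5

Action: maze.move[dir=west]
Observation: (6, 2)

Action: maze.sense[dir=west]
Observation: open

Action: stack.push[x=west]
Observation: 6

Action: maze.move[dir=west]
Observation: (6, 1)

Action: maze.sense[dir=west]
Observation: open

Action: stack.push[x=west]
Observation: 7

Action: maze.move[dir=west]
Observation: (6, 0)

Action: maze.sense[dir=north]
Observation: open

Action: stack.push[x=north]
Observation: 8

Action: maze.move[dir=north]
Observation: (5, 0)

Action: maze.sense[dir=north]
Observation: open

Action: stack.push[x=north]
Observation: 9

Action: maze.move[dir=north]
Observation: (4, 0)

Action: maze.sense[dir=north]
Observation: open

Action: stack.push[x=north]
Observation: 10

Action: maze.move[dir=north]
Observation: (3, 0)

Action: maze.sense[dir=north]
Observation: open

Action: stack.push[x=north]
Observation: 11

Action: maze.move[dir=north]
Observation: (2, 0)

Action: maze.sense[dir=north]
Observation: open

Action: stack.push[x=north]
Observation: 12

Action: maze.move[dir=north]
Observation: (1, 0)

Action: maze.sense[dir=north]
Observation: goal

Action: maze.move[dir=north]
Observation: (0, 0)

Answer: (0, 0)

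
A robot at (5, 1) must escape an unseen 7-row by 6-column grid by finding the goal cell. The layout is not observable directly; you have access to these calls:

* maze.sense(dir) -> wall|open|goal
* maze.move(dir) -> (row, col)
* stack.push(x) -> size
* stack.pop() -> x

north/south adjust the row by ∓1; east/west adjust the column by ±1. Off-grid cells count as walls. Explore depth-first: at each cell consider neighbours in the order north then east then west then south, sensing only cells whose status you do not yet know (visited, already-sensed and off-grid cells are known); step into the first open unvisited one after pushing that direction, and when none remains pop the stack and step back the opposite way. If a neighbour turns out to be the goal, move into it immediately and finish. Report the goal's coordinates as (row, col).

// maze.sense(north) ~> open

// stack.push(north) ~> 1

// maze.move(north) ~> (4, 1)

// maze.sense(north) ~> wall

// maze.sense(east) ~> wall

// maze.sense(west) ~> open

// stack.push(west) ~> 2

// maze.move(west) ~> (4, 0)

// maze.sense(north) ~> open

// stack.push(north) ~> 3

// maze.move(north) ~> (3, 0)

// maze.sense(north) ~> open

// stack.push(north) ~> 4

// maze.move(north) ~> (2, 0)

// maze.sense(north) ~> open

// stack.push(north) ~> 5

// maze.move(north) ~> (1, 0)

// maze.sense(north) ~> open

// stack.push(north) ~> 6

// maze.move(north) ~> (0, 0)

// maze.sense(east) ~> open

// stack.push(east) ~> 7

// maze.move(east) ~> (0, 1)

// maze.sense(east) ~> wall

// maze.sense(south) ~> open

// stack.push(south) ~> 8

// maze.move(south) ~> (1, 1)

// maze.sense(east) ~> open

// stack.push(east) ~> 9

// maze.move(east) ~> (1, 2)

// maze.sense(east) ~> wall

// maze.sense(south) ~> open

// stack.push(south) ~> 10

// maze.move(south) ~> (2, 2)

// maze.sense(east) ~> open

// stack.push(east) ~> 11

// maze.move(east) ~> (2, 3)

// maze.sense(east) ~> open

// stack.push(east) ~> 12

// maze.move(east) ~> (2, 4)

// maze.sense(north) ~> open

// stack.push(north) ~> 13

// maze.move(north) ~> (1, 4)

// maze.sense(north) ~> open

// stack.push(north) ~> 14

// maze.move(north) ~> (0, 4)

// maze.sense(east) ~> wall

// maze.sense(west) ~> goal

// maze.move(west) ~> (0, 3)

Answer: (0, 3)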